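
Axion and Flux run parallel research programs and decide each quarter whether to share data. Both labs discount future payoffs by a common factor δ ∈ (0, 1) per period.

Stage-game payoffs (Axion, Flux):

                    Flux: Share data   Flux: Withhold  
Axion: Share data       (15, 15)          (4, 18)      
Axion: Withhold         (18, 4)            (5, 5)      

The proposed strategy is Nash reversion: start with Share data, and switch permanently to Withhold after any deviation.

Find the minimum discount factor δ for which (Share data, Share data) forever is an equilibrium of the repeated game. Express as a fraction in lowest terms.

One-period gain from deviating is 18 − 15 = 3. The loss is 15 − 5 = 10 in every subsequent period, with present value 10·δ/(1−δ).
Deviation is unprofitable when 10·δ/(1−δ) ≥ 3, i.e. δ/(1−δ) ≥ 3/10.
Equivalently δ ≥ 3/(3+10) = 3/13.

3/13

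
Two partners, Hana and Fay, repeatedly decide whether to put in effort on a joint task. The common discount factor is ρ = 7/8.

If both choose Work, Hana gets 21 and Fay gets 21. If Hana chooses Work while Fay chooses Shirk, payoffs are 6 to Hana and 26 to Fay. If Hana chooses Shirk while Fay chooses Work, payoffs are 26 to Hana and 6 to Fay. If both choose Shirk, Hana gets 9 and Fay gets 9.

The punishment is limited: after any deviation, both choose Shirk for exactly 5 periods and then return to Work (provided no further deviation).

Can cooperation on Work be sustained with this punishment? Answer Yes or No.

Comparing payoff streams over the 6 periods until play realigns: cooperate → 21(1+ρ+…+ρ^5); deviate → 26 + 9(ρ+…+ρ^5).
Cooperation is sustained iff (21−9)(ρ+…+ρ^5) ≥ 26−21.
ρ+…+ρ^5 = 7/8·(1−(7/8)^5)/(1−7/8) = 3.4096, and (26−21)/(21−9) = 0.4167.
3.4096 ≥ 0.4167, so cooperation is sustainable.

Yes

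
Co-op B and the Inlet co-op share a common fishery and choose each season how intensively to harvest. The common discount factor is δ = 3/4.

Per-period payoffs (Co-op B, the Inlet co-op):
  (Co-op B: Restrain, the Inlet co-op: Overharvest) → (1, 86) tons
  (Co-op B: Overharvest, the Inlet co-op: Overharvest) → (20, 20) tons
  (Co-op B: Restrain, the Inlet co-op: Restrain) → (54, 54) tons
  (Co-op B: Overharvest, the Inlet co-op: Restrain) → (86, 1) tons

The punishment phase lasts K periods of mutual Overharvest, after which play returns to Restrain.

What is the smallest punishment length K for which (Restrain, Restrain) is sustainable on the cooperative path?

No profitable deviation requires (54−20)(δ+…+δ^K) ≥ 86−54, i.e. δ+…+δ^K ≥ 16/17 ≈ 0.9412.
With δ = 3/4, the partial sums are K=1: 0.7500, K=2: 1.3125.
K = 2 is the first length at which the sum reaches 0.9412.

2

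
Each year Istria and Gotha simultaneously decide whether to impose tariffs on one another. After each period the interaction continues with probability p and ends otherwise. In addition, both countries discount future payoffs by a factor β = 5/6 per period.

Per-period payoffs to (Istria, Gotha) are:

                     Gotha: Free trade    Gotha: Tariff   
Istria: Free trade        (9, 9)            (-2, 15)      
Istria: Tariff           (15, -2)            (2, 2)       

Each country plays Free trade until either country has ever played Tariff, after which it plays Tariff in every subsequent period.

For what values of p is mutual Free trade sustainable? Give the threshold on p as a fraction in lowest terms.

With continuation probability p and discount β, the effective per-period discount factor is βp.
Grim-trigger IC: βp ≥ (15−9)/(15−2) = 6/13.
So p ≥ (6/13)/(5/6) = 36/65.

36/65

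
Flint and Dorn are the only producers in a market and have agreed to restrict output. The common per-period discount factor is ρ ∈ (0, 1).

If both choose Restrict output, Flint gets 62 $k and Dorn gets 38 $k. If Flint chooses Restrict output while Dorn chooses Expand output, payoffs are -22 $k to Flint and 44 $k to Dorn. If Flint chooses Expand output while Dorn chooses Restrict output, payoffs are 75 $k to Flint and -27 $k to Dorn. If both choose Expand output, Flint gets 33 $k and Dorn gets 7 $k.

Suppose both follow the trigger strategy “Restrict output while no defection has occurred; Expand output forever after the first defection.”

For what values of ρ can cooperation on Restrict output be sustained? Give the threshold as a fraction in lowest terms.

For Flint: deviation gain 75−62 = 13, per-period punishment loss 62−33 = 29. IC gives ρ ≥ 13/42.
For Dorn: gain 6, loss 31 per period, so ρ ≥ 6/37.
The tighter constraint is Flint's, so cooperation needs ρ ≥ 13/42.

13/42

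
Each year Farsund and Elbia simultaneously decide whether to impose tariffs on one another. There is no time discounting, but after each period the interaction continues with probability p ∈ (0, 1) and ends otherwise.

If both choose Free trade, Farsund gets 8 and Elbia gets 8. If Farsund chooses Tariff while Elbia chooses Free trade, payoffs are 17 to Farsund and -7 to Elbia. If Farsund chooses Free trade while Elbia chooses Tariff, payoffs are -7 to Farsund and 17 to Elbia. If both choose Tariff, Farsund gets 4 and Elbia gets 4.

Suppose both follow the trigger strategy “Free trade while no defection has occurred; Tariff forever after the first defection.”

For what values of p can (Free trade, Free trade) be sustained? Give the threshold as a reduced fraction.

Expected cooperation value is 8 + p·8 + p²·8 + … = 8/(1−p); deviation gives 17 + p·4/(1−p).
8 ≥ 17(1−p) + 4p ⇒ 13p ≥ 9 ⇒ p ≥ 9/13.

9/13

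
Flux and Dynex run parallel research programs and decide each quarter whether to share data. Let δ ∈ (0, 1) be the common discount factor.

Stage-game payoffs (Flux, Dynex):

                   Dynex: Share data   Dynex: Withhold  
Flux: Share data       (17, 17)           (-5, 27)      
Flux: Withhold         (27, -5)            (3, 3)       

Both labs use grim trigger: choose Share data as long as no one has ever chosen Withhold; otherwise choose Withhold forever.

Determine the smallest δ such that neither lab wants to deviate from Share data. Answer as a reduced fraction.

5/12

Under grim trigger the critical discount factor is (T−C)/(T−P) with T = 27, C = 17, P = 3.
δ* = (27−17)/(27−3) = 10/24 = 5/12.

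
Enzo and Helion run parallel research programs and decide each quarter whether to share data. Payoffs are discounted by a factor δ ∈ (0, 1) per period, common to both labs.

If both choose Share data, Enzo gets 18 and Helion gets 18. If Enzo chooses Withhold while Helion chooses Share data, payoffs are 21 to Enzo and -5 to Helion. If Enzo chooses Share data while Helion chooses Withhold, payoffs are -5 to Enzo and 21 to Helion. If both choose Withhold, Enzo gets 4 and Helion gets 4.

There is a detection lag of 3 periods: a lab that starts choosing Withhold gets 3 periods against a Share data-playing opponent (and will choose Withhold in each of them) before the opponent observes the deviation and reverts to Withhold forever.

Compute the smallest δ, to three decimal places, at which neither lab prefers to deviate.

0.561

Deviating for the 3 undetected periods gains 21−18 = 3 per period over cooperation, then loses 18−4 = 14 per period forever once punishment starts.
Gain: 3(1 + δ + … + δ^2); loss: 14·δ^3/(1−δ).
No profitable deviation ⇔ 3(1−δ^3) ≤ 14·δ^3, i.e. δ^3 ≥ 3/(3+14) = 3/17.
Hence δ ≥ (3/17)^(1/3) ≈ 0.561.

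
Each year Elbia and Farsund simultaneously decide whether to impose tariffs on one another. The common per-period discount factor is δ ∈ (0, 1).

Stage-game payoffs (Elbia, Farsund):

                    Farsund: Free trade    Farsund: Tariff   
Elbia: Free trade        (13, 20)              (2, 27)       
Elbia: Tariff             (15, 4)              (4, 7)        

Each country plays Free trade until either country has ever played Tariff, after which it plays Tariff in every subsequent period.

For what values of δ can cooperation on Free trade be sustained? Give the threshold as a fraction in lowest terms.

7/20

Elbia's threshold: (15−13)/(15−4) = 2/11.
Farsund's threshold: (27−20)/(27−7) = 7/20.
2/11 < 7/20, so Farsund binds and δ* = 7/20.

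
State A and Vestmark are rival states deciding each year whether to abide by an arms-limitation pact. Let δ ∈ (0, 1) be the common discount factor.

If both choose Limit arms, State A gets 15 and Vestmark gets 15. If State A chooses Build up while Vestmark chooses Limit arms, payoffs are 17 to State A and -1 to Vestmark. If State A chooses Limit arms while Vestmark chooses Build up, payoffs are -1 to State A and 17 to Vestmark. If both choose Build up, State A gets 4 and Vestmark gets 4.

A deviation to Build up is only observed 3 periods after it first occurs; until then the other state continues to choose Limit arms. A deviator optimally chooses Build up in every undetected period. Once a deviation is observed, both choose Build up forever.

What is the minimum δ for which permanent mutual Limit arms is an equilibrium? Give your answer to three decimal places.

A deviator earns 17 for 3 periods, then 4 forever; cooperating earns 15 forever. Multiplying the IC by (1−δ):
15 ≥ 17(1−δ^3) + 4δ^3, so 13·δ^3 ≥ 2 and δ^3 ≥ 2/13.
δ ≥ (2/13)^(1/3) ≈ 0.536.

0.536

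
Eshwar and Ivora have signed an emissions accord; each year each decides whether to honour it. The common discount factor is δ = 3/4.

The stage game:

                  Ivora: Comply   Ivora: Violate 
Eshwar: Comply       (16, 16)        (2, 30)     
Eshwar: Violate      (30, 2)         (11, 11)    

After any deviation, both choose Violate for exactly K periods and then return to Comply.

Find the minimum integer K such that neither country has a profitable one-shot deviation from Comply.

10

IC: δ(1−δ^K)/(1−δ) ≥ (30−16)/(16−11) = 14/5.
With δ = 3/4: need 1 − δ^K ≥ 14/5·(1−3/4)/(3/4), i.e. δ^K ≤ 0.0667.
Since (3/4)^9 = 0.0751 and (3/4)^10 = 0.0563, the smallest such K is 10.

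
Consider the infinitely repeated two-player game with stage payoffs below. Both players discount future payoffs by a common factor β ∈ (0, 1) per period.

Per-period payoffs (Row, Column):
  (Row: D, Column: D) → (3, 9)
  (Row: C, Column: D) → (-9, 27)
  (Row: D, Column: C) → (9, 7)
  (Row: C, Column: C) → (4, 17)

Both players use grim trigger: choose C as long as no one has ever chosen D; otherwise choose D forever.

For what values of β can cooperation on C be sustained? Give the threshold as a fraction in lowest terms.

For Row: deviation gain 9−4 = 5, per-period punishment loss 4−3 = 1. IC gives β ≥ 5/6.
For Column: gain 10, loss 8 per period, so β ≥ 10/18 = 5/9.
The tighter constraint is Row's, so cooperation needs β ≥ 5/6.

5/6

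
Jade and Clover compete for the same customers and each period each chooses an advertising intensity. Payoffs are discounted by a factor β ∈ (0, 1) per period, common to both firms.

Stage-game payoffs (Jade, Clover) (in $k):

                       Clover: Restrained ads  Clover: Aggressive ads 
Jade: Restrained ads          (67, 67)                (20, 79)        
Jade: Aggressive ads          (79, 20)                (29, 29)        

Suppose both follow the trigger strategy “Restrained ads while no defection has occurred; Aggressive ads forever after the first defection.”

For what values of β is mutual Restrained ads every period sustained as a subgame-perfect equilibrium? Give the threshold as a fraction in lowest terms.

6/25

Cooperation forever yields 67 each period: 67/(1−β).
Deviating yields 79 once, then 29 forever: 79 + 29β/(1−β).
No profitable deviation requires 67/(1−β) ≥ 79 + 29β/(1−β).
Multiplying by (1−β): 67 ≥ 79(1−β) + 29β = 79 − 50β.
So 50β ≥ 12, i.e. β ≥ 12/50 = 6/25.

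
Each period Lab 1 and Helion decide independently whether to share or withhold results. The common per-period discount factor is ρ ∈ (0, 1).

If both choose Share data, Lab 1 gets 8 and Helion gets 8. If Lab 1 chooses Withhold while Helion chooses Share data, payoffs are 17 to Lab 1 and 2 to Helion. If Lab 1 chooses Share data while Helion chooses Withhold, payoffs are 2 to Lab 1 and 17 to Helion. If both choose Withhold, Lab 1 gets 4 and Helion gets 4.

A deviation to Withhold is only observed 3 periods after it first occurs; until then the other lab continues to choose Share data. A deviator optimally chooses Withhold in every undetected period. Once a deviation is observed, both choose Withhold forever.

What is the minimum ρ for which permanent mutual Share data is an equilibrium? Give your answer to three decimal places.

0.885

The best deviation is to choose Withhold for all 3 undetected periods, earning 17 each, then 4 forever once detected.
Deviation value: 17(1−ρ^3)/(1−ρ) + 4ρ^3/(1−ρ); cooperation value: 8/(1−ρ).
IC: 8 ≥ 17(1−ρ^3) + 4ρ^3 = 17 − 13ρ^3.
So ρ^3 ≥ 9/13, giving ρ ≥ (9/13)^(1/3) ≈ 0.885.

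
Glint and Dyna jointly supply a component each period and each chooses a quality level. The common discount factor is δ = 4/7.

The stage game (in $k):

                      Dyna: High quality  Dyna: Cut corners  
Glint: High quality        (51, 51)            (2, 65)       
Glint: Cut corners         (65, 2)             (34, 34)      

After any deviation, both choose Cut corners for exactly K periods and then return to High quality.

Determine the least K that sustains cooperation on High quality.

No profitable deviation requires (51−34)(δ+…+δ^K) ≥ 65−51, i.e. δ+…+δ^K ≥ 14/17 ≈ 0.8235.
With δ = 4/7, the partial sums are K=1: 0.5714, K=2: 0.8980.
K = 2 is the first length at which the sum reaches 0.8235.

2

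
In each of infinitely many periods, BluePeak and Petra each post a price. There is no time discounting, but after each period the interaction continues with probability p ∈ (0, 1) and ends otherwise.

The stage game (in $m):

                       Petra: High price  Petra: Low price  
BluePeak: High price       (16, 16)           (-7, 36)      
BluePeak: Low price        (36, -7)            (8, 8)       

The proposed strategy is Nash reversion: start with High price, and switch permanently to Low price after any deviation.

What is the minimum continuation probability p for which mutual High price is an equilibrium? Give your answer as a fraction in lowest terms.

5/7

Expected cooperation value is 16 + p·16 + p²·16 + … = 16/(1−p); deviation gives 36 + p·8/(1−p).
16 ≥ 36(1−p) + 8p ⇒ 28p ≥ 20 ⇒ p ≥ 20/28 = 5/7.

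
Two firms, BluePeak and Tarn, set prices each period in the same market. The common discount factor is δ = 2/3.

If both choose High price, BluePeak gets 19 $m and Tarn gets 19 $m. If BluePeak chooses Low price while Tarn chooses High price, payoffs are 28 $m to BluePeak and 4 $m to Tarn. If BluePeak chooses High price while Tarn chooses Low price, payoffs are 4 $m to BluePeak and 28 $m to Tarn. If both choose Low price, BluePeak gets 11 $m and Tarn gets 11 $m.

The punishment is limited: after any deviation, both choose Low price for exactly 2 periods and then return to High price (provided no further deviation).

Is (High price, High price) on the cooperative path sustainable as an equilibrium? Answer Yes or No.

No

A one-shot deviation gives 28 now, then 11 for 2 periods, then back to 19.
Gain from deviating: (28−19) today; loss: (19−11) in each of the next 2 periods.
No-deviation condition: (19−11)(δ+…+δ^2) ≥ 28−19, i.e. δ+…+δ^2 ≥ 9/8.
At δ = 2/3: δ+…+δ^2 = 1.1111 < 1.1250.
So cooperation is not sustainable.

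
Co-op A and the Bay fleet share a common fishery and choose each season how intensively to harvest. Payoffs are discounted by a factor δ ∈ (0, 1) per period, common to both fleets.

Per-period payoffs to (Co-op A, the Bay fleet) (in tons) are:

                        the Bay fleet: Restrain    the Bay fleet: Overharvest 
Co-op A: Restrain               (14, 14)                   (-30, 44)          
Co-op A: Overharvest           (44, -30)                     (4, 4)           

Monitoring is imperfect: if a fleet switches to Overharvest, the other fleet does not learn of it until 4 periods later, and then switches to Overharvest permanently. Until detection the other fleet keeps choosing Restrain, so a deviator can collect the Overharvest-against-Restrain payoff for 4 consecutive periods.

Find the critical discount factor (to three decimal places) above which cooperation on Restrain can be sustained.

0.931

A deviator earns 44 for 4 periods, then 4 forever; cooperating earns 14 forever. Multiplying the IC by (1−δ):
14 ≥ 44(1−δ^4) + 4δ^4, so 40·δ^4 ≥ 30 and δ^4 ≥ 3/4.
δ ≥ (3/4)^(1/4) ≈ 0.931.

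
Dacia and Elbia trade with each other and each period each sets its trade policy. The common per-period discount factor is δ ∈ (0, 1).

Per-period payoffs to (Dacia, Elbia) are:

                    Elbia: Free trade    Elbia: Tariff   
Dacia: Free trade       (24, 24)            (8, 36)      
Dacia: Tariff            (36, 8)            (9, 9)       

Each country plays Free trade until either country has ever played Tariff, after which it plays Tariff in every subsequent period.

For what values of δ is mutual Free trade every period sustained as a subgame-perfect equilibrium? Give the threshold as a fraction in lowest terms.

4/9

Cooperation forever yields 24 each period: 24/(1−δ).
Deviating yields 36 once, then 9 forever: 36 + 9δ/(1−δ).
No profitable deviation requires 24/(1−δ) ≥ 36 + 9δ/(1−δ).
Multiplying by (1−δ): 24 ≥ 36(1−δ) + 9δ = 36 − 27δ.
So 27δ ≥ 12, i.e. δ ≥ 12/27 = 4/9.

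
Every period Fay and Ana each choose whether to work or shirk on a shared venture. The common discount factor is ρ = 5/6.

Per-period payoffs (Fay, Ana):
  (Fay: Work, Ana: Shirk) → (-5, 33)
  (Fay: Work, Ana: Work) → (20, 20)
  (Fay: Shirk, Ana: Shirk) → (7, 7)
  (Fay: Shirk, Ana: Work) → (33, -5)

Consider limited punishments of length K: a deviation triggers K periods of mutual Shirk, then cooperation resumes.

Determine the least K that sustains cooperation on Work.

2

Need Σ_{k=1}^{K} ρ^k ≥ (33−20)/(20−7) = 1.0000 at ρ = 5/6.
At K = 1 the sum is 0.8333 < 1.0000; at K = 2 it is 1.5278 ≥ 1.0000.
So the minimum punishment length is K = 2.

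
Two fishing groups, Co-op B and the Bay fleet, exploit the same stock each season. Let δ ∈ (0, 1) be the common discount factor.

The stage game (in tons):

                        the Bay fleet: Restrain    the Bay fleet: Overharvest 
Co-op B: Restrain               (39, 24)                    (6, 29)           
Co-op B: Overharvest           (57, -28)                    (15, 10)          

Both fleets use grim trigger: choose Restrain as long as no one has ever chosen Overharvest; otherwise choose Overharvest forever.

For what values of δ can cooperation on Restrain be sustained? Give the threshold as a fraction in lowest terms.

3/7

For Co-op B: deviation gain 57−39 = 18, per-period punishment loss 39−15 = 24. IC gives δ ≥ 18/42 = 3/7.
For the Bay fleet: gain 5, loss 14 per period, so δ ≥ 5/19.
The tighter constraint is Co-op B's, so cooperation needs δ ≥ 3/7.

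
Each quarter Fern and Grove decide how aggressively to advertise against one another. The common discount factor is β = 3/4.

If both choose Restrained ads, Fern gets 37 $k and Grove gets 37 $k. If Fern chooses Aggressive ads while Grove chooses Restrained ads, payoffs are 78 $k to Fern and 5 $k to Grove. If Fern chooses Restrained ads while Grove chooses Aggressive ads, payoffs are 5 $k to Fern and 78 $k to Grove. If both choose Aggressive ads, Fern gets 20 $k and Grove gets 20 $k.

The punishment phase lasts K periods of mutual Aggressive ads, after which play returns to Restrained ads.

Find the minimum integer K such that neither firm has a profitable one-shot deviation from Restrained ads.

6

Need Σ_{k=1}^{K} β^k ≥ (78−37)/(37−20) = 2.4118 at β = 3/4.
At K = 5 the sum is 2.2881 < 2.4118; at K = 6 it is 2.4661 ≥ 2.4118.
So the minimum punishment length is K = 6.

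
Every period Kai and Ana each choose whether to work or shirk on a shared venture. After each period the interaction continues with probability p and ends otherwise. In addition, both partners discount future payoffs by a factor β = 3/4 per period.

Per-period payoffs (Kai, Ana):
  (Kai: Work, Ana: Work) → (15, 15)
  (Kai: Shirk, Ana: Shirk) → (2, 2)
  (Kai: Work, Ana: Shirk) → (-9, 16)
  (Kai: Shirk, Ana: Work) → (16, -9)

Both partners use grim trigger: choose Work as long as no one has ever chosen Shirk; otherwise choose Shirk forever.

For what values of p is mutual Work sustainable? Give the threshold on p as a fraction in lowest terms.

2/21

Expected continuation weight on next period's payoff is β·p = 3/4·p, which plays the role of the discount factor.
Cooperation requires 3/4·p ≥ (16−15)/(16−2) = 1/14, hence p ≥ 2/21.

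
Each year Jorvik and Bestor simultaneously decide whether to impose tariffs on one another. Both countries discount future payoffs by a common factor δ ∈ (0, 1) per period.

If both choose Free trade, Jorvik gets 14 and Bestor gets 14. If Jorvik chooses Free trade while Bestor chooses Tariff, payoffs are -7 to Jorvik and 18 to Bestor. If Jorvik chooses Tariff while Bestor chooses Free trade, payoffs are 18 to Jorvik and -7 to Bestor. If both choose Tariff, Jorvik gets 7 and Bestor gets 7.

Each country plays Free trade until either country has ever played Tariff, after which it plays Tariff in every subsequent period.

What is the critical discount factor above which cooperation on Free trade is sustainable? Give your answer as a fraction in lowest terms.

14/(1−δ) ≥ 18 + 7δ/(1−δ)
14 ≥ 18 − 11δ
δ ≥ 4/11.

4/11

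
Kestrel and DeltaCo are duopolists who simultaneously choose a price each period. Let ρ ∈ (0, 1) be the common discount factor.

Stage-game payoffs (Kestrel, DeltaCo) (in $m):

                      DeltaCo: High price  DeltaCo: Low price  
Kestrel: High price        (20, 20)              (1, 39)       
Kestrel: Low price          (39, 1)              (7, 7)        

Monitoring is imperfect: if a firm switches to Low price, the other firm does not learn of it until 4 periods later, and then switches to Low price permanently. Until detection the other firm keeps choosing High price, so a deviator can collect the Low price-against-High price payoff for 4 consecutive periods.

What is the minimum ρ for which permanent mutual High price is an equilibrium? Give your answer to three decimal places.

A deviator earns 39 for 4 periods, then 7 forever; cooperating earns 20 forever. Multiplying the IC by (1−ρ):
20 ≥ 39(1−ρ^4) + 7ρ^4, so 32·ρ^4 ≥ 19 and ρ^4 ≥ 19/32.
ρ ≥ (19/32)^(1/4) ≈ 0.878.

0.878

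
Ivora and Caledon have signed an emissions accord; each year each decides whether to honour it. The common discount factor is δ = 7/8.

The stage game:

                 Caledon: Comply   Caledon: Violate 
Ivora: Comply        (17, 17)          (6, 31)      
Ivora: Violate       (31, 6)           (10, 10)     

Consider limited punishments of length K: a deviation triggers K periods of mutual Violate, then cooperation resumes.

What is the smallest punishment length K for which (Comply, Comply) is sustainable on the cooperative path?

3

No profitable deviation requires (17−10)(δ+…+δ^K) ≥ 31−17, i.e. δ+…+δ^K ≥ 2 ≈ 2.0000.
With δ = 7/8, the partial sums are K=1: 0.8750, K=2: 1.6406, K=3: 2.3105.
K = 3 is the first length at which the sum reaches 2.0000.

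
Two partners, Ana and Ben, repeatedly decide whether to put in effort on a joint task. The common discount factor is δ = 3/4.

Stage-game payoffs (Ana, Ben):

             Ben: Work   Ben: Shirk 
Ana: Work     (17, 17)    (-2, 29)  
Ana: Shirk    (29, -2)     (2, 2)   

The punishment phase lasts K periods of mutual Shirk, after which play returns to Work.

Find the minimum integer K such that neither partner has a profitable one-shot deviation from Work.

2

No profitable deviation requires (17−2)(δ+…+δ^K) ≥ 29−17, i.e. δ+…+δ^K ≥ 4/5 ≈ 0.8000.
With δ = 3/4, the partial sums are K=1: 0.7500, K=2: 1.3125.
K = 2 is the first length at which the sum reaches 0.8000.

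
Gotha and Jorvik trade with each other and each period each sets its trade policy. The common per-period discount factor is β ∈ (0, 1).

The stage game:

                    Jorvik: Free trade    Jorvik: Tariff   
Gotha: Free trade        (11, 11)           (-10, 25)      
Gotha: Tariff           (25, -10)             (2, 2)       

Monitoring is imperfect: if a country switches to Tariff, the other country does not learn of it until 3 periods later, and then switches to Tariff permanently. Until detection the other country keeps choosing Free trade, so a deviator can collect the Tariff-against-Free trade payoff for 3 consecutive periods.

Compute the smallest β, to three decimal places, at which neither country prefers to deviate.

Deviating for the 3 undetected periods gains 25−11 = 14 per period over cooperation, then loses 11−2 = 9 per period forever once punishment starts.
Gain: 14(1 + β + … + β^2); loss: 9·β^3/(1−β).
No profitable deviation ⇔ 14(1−β^3) ≤ 9·β^3, i.e. β^3 ≥ 14/(14+9) = 14/23.
Hence β ≥ (14/23)^(1/3) ≈ 0.847.

0.847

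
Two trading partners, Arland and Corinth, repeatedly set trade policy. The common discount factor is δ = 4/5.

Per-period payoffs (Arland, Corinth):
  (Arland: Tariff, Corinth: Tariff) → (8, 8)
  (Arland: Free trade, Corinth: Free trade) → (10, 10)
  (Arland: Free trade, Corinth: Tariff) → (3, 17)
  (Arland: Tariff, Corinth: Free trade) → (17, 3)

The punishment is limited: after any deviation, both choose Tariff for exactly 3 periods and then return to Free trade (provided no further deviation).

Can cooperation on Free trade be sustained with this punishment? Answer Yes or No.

No

A one-shot deviation gives 17 now, then 8 for 3 periods, then back to 10.
Gain from deviating: (17−10) today; loss: (10−8) in each of the next 3 periods.
No-deviation condition: (10−8)(δ+…+δ^3) ≥ 17−10, i.e. δ+…+δ^3 ≥ 7/2.
At δ = 4/5: δ+…+δ^3 = 1.9520 < 3.5000.
So cooperation is not sustainable.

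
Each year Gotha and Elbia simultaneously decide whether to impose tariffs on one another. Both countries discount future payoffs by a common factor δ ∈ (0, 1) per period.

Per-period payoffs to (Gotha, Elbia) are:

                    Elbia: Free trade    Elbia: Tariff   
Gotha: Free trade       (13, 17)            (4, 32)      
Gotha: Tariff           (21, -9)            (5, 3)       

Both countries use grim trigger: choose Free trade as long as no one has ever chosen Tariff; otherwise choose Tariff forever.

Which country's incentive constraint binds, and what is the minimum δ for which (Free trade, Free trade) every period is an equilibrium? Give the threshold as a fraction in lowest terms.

Gotha's threshold: (21−13)/(21−5) = 1/2.
Elbia's threshold: (32−17)/(32−3) = 15/29.
1/2 < 15/29, so Elbia binds and δ* = 15/29.

Elbia; δ ≥ 15/29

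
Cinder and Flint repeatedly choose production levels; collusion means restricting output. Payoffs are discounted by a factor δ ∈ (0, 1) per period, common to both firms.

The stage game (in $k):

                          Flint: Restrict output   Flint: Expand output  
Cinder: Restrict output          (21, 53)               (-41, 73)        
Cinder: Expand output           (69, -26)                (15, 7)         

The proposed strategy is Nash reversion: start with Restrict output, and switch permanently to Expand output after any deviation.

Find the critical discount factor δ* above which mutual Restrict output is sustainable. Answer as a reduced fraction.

8/9

Cinder's threshold: (69−21)/(69−15) = 8/9.
Flint's threshold: (73−53)/(73−7) = 10/33.
8/9 > 10/33, so Cinder binds and δ* = 8/9.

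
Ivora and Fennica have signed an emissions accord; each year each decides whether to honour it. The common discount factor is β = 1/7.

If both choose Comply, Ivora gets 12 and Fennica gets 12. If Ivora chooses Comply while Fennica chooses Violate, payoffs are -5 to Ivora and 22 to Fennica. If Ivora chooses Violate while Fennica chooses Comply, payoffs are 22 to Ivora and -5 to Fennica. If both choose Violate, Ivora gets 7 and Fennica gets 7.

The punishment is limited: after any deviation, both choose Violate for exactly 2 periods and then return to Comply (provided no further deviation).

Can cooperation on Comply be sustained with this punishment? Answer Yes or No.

No

A one-shot deviation gives 22 now, then 7 for 2 periods, then back to 12.
Gain from deviating: (22−12) today; loss: (12−7) in each of the next 2 periods.
No-deviation condition: (12−7)(β+…+β^2) ≥ 22−12, i.e. β+…+β^2 ≥ 2.
At β = 1/7: β+…+β^2 = 0.1633 < 2.0000.
So cooperation is not sustainable.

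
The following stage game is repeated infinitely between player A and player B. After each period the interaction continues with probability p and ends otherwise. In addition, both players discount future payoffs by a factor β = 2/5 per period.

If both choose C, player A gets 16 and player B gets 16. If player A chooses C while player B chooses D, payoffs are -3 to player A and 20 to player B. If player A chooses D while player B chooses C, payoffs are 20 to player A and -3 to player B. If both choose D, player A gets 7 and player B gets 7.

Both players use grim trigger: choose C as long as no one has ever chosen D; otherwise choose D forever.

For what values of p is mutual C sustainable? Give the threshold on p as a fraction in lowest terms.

With continuation probability p and discount β, the effective per-period discount factor is βp.
Grim-trigger IC: βp ≥ (20−16)/(20−7) = 4/13.
So p ≥ (4/13)/(2/5) = 10/13.

10/13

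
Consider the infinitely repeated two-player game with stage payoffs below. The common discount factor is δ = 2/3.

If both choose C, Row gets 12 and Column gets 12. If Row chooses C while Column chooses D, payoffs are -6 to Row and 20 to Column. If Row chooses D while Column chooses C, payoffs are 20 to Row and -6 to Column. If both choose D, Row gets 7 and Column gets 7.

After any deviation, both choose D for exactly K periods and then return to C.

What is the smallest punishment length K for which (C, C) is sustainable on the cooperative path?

No profitable deviation requires (12−7)(δ+…+δ^K) ≥ 20−12, i.e. δ+…+δ^K ≥ 8/5 ≈ 1.6000.
With δ = 2/3, the partial sums are K=1: 0.6667, K=2: 1.1111, K=3: 1.4074, K=4: 1.6049.
K = 4 is the first length at which the sum reaches 1.6000.

4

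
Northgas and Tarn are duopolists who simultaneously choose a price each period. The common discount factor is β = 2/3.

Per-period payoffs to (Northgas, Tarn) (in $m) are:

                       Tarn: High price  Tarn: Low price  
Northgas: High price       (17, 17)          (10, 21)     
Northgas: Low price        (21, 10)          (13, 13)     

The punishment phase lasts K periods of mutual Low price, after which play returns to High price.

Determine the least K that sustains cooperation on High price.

2

Need Σ_{k=1}^{K} β^k ≥ (21−17)/(17−13) = 1.0000 at β = 2/3.
At K = 1 the sum is 0.6667 < 1.0000; at K = 2 it is 1.1111 ≥ 1.0000.
So the minimum punishment length is K = 2.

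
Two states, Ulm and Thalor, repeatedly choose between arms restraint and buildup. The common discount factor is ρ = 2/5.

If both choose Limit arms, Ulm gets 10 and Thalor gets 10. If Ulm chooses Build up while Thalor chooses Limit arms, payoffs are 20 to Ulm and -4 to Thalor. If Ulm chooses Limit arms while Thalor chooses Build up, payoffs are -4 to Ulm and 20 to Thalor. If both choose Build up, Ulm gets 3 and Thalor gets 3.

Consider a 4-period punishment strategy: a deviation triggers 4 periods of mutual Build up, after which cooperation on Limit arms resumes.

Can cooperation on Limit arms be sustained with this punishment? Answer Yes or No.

No

A one-shot deviation gives 20 now, then 3 for 4 periods, then back to 10.
Gain from deviating: (20−10) today; loss: (10−3) in each of the next 4 periods.
No-deviation condition: (10−3)(ρ+…+ρ^4) ≥ 20−10, i.e. ρ+…+ρ^4 ≥ 10/7.
At ρ = 2/5: ρ+…+ρ^4 = 0.6496 < 1.4286.
So cooperation is not sustainable.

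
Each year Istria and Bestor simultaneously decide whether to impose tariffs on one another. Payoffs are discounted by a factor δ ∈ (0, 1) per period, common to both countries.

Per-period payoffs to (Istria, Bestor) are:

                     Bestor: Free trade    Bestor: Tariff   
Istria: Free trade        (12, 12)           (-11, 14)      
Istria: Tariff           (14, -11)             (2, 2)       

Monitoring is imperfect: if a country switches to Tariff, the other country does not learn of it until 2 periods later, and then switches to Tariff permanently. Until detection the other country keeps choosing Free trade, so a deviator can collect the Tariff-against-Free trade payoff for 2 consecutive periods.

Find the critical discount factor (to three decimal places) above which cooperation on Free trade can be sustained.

0.408

The best deviation is to choose Tariff for all 2 undetected periods, earning 14 each, then 2 forever once detected.
Deviation value: 14(1−δ^2)/(1−δ) + 2δ^2/(1−δ); cooperation value: 12/(1−δ).
IC: 12 ≥ 14(1−δ^2) + 2δ^2 = 14 − 12δ^2.
So δ^2 ≥ 2/12 = 1/6, giving δ ≥ (1/6)^(1/2) ≈ 0.408.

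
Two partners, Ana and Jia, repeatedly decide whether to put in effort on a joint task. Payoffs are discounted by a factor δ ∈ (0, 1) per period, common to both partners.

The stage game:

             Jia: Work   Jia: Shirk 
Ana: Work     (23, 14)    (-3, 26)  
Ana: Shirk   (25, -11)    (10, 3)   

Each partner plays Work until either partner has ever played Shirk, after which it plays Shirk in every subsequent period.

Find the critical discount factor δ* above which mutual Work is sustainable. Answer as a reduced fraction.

12/23

Ana's threshold: (25−23)/(25−10) = 2/15.
Jia's threshold: (26−14)/(26−3) = 12/23.
2/15 < 12/23, so Jia binds and δ* = 12/23.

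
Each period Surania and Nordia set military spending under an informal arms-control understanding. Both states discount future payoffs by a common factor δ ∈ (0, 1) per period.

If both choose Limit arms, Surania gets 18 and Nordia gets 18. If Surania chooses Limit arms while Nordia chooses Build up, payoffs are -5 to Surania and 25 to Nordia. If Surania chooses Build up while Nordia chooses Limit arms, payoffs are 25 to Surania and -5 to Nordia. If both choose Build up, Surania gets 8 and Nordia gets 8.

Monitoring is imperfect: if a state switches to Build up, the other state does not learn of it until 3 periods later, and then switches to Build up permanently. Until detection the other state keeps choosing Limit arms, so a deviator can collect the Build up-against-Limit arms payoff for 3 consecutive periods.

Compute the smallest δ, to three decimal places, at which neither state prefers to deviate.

0.744

Deviating for the 3 undetected periods gains 25−18 = 7 per period over cooperation, then loses 18−8 = 10 per period forever once punishment starts.
Gain: 7(1 + δ + … + δ^2); loss: 10·δ^3/(1−δ).
No profitable deviation ⇔ 7(1−δ^3) ≤ 10·δ^3, i.e. δ^3 ≥ 7/(7+10) = 7/17.
Hence δ ≥ (7/17)^(1/3) ≈ 0.744.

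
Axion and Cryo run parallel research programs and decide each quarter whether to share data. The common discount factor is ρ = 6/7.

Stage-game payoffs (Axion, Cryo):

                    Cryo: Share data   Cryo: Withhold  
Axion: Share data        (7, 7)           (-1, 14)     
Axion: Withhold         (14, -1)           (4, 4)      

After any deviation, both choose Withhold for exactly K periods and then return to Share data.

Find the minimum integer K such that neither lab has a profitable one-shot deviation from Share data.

4

No profitable deviation requires (7−4)(ρ+…+ρ^K) ≥ 14−7, i.e. ρ+…+ρ^K ≥ 7/3 ≈ 2.3333.
With ρ = 6/7, the partial sums are K=1: 0.8571, K=2: 1.5918, K=3: 2.2216, K=4: 2.7613.
K = 4 is the first length at which the sum reaches 2.3333.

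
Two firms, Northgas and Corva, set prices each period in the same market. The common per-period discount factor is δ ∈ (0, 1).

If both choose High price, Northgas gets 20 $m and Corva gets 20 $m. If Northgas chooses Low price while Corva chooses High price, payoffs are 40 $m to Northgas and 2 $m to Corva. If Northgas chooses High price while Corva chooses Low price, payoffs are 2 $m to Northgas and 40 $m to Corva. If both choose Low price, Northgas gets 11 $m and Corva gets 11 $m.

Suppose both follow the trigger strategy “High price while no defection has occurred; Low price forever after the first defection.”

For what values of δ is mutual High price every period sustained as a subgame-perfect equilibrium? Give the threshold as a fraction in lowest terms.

20/29

Cooperation forever yields 20 each period: 20/(1−δ).
Deviating yields 40 once, then 11 forever: 40 + 11δ/(1−δ).
No profitable deviation requires 20/(1−δ) ≥ 40 + 11δ/(1−δ).
Multiplying by (1−δ): 20 ≥ 40(1−δ) + 11δ = 40 − 29δ.
So 29δ ≥ 20, i.e. δ ≥ 20/29.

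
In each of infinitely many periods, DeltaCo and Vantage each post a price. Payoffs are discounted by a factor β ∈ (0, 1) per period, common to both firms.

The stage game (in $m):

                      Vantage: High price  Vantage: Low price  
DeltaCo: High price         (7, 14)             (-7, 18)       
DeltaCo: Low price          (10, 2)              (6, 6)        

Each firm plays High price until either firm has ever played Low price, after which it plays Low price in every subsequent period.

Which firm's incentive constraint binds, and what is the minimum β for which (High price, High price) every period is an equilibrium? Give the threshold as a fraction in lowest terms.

DeltaCo: cooperation gives 7 each period; deviation gives 10 once then 6 forever.
  7/(1−β) ≥ 10 + 6β/(1−β) ⇒ β ≥ 3/4.
Vantage: cooperation gives 14 each period; deviation gives 18 once then 6 forever.
  β ≥ 4/12 = 1/3.
Both must hold, so the binding constraint is DeltaCo's: β ≥ 3/4.

DeltaCo; β ≥ 3/4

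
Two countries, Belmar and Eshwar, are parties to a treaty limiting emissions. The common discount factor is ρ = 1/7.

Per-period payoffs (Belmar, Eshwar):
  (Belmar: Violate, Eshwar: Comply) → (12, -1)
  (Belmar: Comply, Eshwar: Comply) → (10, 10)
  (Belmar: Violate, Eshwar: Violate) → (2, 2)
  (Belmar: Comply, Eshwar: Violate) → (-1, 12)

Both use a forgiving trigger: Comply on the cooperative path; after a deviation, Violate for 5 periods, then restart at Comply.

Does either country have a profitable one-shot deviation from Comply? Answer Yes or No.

IC: ρ+…+ρ^5 ≥ (12−10)/(10−2) = 1/4.
At ρ = 1/7: partial sum = 0.1667 < 0.2500. Cooperation not sustainable.

Yes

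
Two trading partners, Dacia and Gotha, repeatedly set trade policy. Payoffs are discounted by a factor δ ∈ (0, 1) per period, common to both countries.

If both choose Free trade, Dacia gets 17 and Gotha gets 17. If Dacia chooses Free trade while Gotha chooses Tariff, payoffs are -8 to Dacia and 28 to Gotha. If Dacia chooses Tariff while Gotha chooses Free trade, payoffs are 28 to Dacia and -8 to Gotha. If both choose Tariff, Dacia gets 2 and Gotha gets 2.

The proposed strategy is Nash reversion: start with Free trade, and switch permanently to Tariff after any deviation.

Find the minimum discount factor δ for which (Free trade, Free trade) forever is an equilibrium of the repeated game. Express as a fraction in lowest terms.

17/(1−δ) ≥ 28 + 2δ/(1−δ)
17 ≥ 28 − 26δ
δ ≥ 11/26.

11/26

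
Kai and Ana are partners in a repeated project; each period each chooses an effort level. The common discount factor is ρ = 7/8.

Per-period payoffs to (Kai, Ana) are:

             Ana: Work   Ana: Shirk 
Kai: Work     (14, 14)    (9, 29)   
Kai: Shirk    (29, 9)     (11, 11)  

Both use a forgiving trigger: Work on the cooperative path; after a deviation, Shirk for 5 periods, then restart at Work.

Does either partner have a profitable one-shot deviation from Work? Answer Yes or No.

Yes

A one-shot deviation gives 29 now, then 11 for 5 periods, then back to 14.
Gain from deviating: (29−14) today; loss: (14−11) in each of the next 5 periods.
No-deviation condition: (14−11)(ρ+…+ρ^5) ≥ 29−14, i.e. ρ+…+ρ^5 ≥ 5.
At ρ = 7/8: ρ+…+ρ^5 = 3.4096 < 5.0000.
So cooperation is not sustainable.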